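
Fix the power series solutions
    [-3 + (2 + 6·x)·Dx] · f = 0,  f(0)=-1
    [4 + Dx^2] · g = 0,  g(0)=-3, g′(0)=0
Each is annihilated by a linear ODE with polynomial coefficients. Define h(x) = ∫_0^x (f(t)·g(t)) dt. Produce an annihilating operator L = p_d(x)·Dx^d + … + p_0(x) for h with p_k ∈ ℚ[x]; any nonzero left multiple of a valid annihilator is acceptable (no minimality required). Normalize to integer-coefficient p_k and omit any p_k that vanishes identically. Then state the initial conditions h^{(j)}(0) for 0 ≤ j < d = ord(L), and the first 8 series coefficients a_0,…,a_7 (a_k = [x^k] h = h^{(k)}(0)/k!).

L = (43 + 96·x + 144·x^2)·Dx + (-12 - 36·x)·Dx^2 + (4 + 24·x + 36·x^2)·Dx^3  (order 3).
h: a_k = 0, 3, 9/4, -25/8, -63/64, -19/128, 1093/512, -435961/107520, …
ICs: h(0) = 0, h′(0) = 3, h′′(0) = 9/2.

f: a_k = -1, -3/2, 9/8, -27/16, 405/128, -1701/256, 15309/1024, -72171/2048, …
g: a_k = -3, 0, 6, 0, -2, 0, 4/15, 0, …
h₀=f·g: eliminate ⇒ L₀, order ≤ 1·2.
h=∫h₀ ⇒ L = L₀·Dx.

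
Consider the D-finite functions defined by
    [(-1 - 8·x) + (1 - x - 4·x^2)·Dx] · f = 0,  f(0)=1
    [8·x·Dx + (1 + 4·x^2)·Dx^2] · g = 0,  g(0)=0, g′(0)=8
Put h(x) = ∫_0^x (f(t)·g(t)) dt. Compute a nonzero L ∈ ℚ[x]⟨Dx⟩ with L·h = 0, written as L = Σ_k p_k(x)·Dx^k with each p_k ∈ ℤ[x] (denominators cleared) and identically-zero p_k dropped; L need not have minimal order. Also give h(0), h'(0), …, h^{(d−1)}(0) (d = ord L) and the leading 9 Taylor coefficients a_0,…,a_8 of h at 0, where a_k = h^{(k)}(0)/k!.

f: a_k = 1, 1, 5, 9, 29, 65, 181, 441, 1165, …
g: a_k = 0, 8, 0, -32/3, 0, 128/5, 0, -512/7, 0, …
h₀=f·g: eliminate ⇒ L₀, order ≤ 1·2.
Integrate: L := L₀·Dx.
L = (8 + 8·x + 96·x^2)·Dx + (2 + 8·x + 16·x^2 + 96·x^3)·Dx^2 + (-1 + x + 4·x^3 + 16·x^4)·Dx^3  (order 3).
h: a_k = 0, 0, 4, 8/3, 22/3, 184/15, 1532/45, 2248/35, 3133/21, …
ICs: h(0) = 0, h′(0) = 0, h′′(0) = 8.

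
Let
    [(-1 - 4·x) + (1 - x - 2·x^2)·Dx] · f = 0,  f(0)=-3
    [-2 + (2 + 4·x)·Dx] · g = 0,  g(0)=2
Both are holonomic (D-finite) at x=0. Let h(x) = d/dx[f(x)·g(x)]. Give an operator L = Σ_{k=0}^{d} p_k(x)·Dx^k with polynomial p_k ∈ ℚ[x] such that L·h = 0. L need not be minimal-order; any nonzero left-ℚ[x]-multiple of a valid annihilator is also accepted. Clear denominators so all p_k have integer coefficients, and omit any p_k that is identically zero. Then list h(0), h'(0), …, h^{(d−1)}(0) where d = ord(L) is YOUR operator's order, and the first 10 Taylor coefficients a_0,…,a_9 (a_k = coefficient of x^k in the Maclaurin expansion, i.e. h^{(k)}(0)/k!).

L = (7 + 48·x + 99·x^2 + 100·x^3 + 60·x^4) + (-2 - 7·x - 3·x^2 + 22·x^3 + 44·x^4 + 24·x^5)·Dx  (order 1).
h: a_k = -12, -42, -144, -345, -1875/2, -8451/4, -10353/2, -91113/8, -845613/32, -3664935/64, …
ICs: h(0) = -12.

f: a_k = -3, -3, -9, -15, -33, -63, -129, -255, -513, -1023, …
g: a_k = 2, 2, -1, 1, -5/4, 7/4, -21/8, 33/8, -429/64, 715/64, …
L₀ := L_f ⊗_s L_g (sym. prod.), ord ≤ 1.
h₀' ⇒ L via d/dx closure of L₀.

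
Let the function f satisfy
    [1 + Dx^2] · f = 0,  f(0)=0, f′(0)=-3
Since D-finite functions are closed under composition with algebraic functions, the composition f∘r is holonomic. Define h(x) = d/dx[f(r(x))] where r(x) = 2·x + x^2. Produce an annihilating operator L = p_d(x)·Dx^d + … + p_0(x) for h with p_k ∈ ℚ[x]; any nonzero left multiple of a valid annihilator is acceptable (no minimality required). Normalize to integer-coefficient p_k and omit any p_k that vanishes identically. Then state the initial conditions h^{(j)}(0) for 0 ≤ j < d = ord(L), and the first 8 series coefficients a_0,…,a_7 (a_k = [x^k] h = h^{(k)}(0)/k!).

f: a_k = 0, -3, 0, 1/2, 0, -1/40, 0, 1/1680, …
h₀=f(r): pull back L_f along r ⇒ L₀.
h₀' ⇒ L via d/dx closure of L₀.
L = (7 + 16·x + 24·x^2 + 16·x^3 + 4·x^4) + (-3 - 3·x)·Dx + (1 + 2·x + x^2)·Dx^2  (order 2).
h: a_k = -6, -6, 12, 24, 11, -9, -202/15, -88/15, …
ICs: h(0) = -6, h′(0) = -6.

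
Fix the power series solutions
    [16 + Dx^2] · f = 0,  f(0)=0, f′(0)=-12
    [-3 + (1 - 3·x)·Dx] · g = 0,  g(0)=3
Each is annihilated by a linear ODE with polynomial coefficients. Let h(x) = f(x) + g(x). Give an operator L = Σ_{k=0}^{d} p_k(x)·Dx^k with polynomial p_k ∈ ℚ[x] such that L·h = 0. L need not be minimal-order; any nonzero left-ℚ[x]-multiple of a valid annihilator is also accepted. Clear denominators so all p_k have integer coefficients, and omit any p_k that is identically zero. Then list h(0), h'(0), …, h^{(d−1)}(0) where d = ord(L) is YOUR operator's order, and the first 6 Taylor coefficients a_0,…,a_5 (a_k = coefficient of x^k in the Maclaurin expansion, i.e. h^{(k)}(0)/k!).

f: a_k = 0, -12, 0, 32, 0, -128/5, …
g: a_k = 3, 9, 27, 81, 243, 729, …
Sum ⇒ L₀ = lclm(L_f,L_g) in ℚ(x)⟨Dx⟩.
L = (-1680 + 2304·x - 3456·x^2) + (272 - 1584·x + 3456·x^2 - 3456·x^3)·Dx + (-105 + 144·x - 216·x^2)·Dx^2 + (17 - 99·x + 216·x^2 - 216·x^3)·Dx^3  (order 3).
h: a_k = 3, -3, 27, 113, 243, 3517/5, …
ICs: h(0) = 3, h′(0) = -3, h′′(0) = 54.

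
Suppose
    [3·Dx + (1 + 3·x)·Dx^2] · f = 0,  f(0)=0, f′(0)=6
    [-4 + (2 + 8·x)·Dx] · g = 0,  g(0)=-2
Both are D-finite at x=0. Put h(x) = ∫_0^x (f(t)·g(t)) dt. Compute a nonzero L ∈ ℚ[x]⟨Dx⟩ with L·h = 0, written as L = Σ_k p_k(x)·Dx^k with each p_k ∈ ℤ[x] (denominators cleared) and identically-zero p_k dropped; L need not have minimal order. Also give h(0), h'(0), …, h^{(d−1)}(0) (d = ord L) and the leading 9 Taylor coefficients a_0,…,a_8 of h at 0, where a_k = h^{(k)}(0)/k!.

L = (6 + 12·x)·Dx + (-1 - 4·x)·Dx^2 + (1 + 11·x + 40·x^2 + 48·x^3)·Dx^3  (order 3).
h: a_k = 0, 0, -6, -2, 6, -15, 193/5, -3624/35, 20187/70, …
ICs: h(0) = 0, h′(0) = 0, h′′(0) = -12.

f: a_k = 0, 6, -9, 18, -81/2, 486/5, -243, 4374/7, -6561/4, …
g: a_k = -2, -4, 4, -8, 20, -56, 168, -528, 1716, …
f·g: L₀ = L_f ⊗_s L_g, ord ≤ 2·1.
∫: right-multiply L₀ by Dx.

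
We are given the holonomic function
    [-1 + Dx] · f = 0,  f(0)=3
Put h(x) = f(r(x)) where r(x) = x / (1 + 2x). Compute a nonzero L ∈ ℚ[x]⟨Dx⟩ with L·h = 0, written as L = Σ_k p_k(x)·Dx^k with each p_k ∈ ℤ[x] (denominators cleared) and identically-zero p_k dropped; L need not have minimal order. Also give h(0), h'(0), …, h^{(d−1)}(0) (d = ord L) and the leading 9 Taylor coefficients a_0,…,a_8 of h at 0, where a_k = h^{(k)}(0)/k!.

L = -1 + (1 + 4·x + 4·x^2)·Dx  (order 1).
h: a_k = 3, 3, -9/2, 13/2, -71/8, 441/40, -2699/240, 9157/1680, 68731/4480, …
ICs: h(0) = 3.

f: a_k = 3, 3, 3/2, 1/2, 1/8, 1/40, 1/240, 1/1680, 1/13440, …
Change of var in L_f (x↦r) gives L₀.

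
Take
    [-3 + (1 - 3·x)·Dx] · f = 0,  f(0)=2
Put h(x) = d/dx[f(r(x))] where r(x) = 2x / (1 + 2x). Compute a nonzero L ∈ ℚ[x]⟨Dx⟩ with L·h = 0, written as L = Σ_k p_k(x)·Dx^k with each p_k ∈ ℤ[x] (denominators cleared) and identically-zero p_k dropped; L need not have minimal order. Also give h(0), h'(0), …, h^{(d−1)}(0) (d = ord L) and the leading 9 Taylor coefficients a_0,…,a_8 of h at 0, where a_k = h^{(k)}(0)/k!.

f: a_k = 2, 6, 18, 54, 162, 486, 1458, 4374, 13122, …
L₀ from L_f via x↦r, Dx↦r'^{-1}Dx.
Differentiate: ansatz ord ≤ ord L₀ ⇒ L.
L = 8 + (-1 + 4·x)·Dx  (order 1).
h: a_k = 12, 96, 576, 3072, 15360, 73728, 344064, 1572864, 7077888, …
ICs: h(0) = 12.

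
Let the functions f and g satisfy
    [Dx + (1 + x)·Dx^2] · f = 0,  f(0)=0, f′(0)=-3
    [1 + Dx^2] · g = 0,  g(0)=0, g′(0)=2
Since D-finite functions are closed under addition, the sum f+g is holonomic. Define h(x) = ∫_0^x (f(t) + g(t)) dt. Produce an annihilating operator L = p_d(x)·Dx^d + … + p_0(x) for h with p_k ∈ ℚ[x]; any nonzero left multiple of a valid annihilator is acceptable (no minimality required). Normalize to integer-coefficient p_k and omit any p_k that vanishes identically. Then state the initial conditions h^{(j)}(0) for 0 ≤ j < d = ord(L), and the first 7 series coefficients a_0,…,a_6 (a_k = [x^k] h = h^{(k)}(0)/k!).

f: a_k = 0, -3, 3/2, -1, 3/4, -3/5, 1/2, …
g: a_k = 0, 2, 0, -1/3, 0, 1/60, 0, …
L₀ := lclm(L_f,L_g); ord L₀ ≤ 2+2.
Integrate: L := L₀·Dx.
L = (7 + 2·x + x^2)·Dx^2 + (3 + 5·x + 3·x^2 + x^3)·Dx^3 + (7 + 2·x + x^2)·Dx^4 + (3 + 5·x + 3·x^2 + x^3)·Dx^5  (order 5).
h: a_k = 0, 0, -1/2, 1/2, -1/3, 3/20, -7/72, …
ICs: h(0) = 0, h′(0) = 0, h′′(0) = -1, h′′′(0) = 3, h′′′′(0) = -8.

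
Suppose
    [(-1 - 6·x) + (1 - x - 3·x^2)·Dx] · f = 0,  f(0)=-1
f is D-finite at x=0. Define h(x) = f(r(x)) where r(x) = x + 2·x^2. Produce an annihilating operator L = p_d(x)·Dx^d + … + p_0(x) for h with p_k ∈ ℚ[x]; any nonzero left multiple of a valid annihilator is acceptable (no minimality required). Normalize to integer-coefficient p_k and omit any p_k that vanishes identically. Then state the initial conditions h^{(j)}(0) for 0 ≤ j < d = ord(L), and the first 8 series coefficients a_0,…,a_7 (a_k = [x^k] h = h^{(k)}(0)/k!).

f: a_k = -1, -1, -4, -7, -19, -40, -97, -217, …
h₀=f(r): pull back L_f along r ⇒ L₀.
L = (1 + 10·x + 36·x^2 + 48·x^3) + (-1 + x + 5·x^2 + 12·x^3 + 12·x^4)·Dx  (order 1).
h: a_k = -1, -1, -6, -23, -77, -276, -1009, -3589, …
ICs: h(0) = -1.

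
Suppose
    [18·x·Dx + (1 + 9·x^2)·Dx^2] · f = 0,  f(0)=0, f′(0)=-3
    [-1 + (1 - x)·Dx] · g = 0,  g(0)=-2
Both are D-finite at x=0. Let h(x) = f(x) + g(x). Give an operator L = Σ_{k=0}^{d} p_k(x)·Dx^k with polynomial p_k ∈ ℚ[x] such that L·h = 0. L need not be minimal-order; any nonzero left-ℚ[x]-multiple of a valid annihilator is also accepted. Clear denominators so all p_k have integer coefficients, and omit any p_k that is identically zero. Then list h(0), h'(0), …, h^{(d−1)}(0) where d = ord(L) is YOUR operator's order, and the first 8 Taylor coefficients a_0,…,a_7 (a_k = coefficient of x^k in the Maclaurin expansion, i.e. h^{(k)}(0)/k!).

f: a_k = 0, -3, 0, 9, 0, -243/5, 0, 2187/7, …
g: a_k = -2, -2, -2, -2, -2, -2, -2, -2, …
f+g: L₀ = lclm(L_f,L_g), ord ≤ 2+1.
L = (18 - 72·x - 486·x^2)·Dx + (-12 + 18·x + 180·x^2 - 486·x^3)·Dx^2 + (1 + 8·x + 72·x^3 - 81·x^4)·Dx^3  (order 3).
h: a_k = -2, -5, -2, 7, -2, -253/5, -2, 2173/7, …
ICs: h(0) = -2, h′(0) = -5, h′′(0) = -4.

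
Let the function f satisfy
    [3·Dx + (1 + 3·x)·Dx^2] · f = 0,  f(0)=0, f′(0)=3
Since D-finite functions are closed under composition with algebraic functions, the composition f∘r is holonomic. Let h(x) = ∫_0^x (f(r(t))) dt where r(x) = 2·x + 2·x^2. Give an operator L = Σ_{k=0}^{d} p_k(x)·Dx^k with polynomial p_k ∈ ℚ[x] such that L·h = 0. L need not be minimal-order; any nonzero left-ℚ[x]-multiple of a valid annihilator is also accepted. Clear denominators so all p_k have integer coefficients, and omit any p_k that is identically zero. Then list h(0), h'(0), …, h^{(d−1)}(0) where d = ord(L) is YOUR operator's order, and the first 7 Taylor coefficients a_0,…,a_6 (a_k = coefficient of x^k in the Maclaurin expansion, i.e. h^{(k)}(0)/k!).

f: a_k = 0, 3, -9/2, 9, -81/4, 243/5, -243/2, …
L₀ from L_f via x↦r, Dx↦r'^{-1}Dx.
h=∫₀ˣh₀: take L = L₀·Dx.
L = (4 + 12·x + 12·x^2)·Dx^2 + (1 + 8·x + 18·x^2 + 12·x^3)·Dx^3  (order 3).
h: a_k = 0, 0, 3, -4, 9, -126/5, 396/5, …
ICs: h(0) = 0, h′(0) = 0, h′′(0) = 6.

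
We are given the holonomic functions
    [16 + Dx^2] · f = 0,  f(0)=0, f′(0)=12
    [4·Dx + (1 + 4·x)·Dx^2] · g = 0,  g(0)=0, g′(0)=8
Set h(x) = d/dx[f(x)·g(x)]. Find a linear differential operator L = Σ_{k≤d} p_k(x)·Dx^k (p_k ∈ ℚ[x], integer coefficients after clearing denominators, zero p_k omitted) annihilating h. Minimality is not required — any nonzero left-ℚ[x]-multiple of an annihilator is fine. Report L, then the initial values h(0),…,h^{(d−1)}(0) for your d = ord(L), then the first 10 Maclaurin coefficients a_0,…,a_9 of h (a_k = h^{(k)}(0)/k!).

L = (-6400 - 45056·x - 172032·x^2 + 196608·x^3 + 2818048·x^4 + 6291456·x^5 + 4194304·x^6) + (-1536 - 8192·x + 20480·x^2 + 245760·x^3 + 655360·x^4 + 524288·x^5)·Dx + (-448 - 2816·x - 3584·x^2 + 73728·x^3 + 401408·x^4 + 786432·x^5 + 524288·x^6)·Dx^2 + (-96 - 512·x + 1280·x^2 + 15360·x^3 + 40960·x^4 + 32768·x^5)·Dx^3 + (-3 + 448·x^2 + 3840·x^3 + 14080·x^4 + 24576·x^5 + 16384·x^6)·Dx^4  (order 4).
h: a_k = 0, 192, -576, 1024, -5120, 22528, -444416/5, 7405568/21, -9830400/7, 5285773312/945, …
ICs: h(0) = 0, h′(0) = 192, h′′(0) = -1152, h′′′(0) = 6144.

f: a_k = 0, 12, 0, -32, 0, 128/5, 0, -1024/105, 0, 2048/945, …
g: a_k = 0, 8, -16, 128/3, -128, 2048/5, -4096/3, 32768/7, -16384, 524288/9, …
L₀ := L_f ⊗_s L_g (sym. prod.), ord ≤ 4.
Differentiate: ansatz ord ≤ ord L₀ ⇒ L.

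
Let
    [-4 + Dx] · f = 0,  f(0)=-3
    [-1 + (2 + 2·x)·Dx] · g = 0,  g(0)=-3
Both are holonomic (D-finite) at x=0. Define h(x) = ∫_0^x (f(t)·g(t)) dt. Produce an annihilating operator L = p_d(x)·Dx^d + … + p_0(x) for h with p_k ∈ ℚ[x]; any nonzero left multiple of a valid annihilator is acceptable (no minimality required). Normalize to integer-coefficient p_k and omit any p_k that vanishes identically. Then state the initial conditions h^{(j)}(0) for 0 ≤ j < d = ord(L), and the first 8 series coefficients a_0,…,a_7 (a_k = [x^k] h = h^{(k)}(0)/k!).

L = (-9 - 8·x)·Dx + (2 + 2·x)·Dx^2  (order 2).
h: a_k = 0, 9, 81/4, 237/8, 2049/64, 17523/640, 49553/2560, 417727/35840, …
ICs: h(0) = 0, h′(0) = 9.

f: a_k = -3, -12, -24, -32, -32, -128/5, -256/15, -1024/105, …
g: a_k = -3, -3/2, 3/8, -3/16, 15/128, -21/256, 63/1024, -99/2048, …
Sym-product of L_f,L_g gives L₀ (≤ ord 1).
∫: right-multiply L₀ by Dx.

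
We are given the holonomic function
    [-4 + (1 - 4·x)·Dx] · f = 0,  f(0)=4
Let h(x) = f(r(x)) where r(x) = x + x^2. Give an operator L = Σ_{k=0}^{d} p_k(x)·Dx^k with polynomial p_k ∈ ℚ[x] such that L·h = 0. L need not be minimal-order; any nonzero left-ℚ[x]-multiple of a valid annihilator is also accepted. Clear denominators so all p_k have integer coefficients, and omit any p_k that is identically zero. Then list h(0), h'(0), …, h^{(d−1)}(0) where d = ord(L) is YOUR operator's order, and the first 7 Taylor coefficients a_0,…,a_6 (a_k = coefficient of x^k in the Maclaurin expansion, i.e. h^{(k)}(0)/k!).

f: a_k = 4, 16, 64, 256, 1024, 4096, 16384, …
Change of var in L_f (x↦r) gives L₀.
L = (4 + 8·x) + (-1 + 4·x + 4·x^2)·Dx  (order 1).
h: a_k = 4, 16, 80, 384, 1856, 8960, 43264, …
ICs: h(0) = 4.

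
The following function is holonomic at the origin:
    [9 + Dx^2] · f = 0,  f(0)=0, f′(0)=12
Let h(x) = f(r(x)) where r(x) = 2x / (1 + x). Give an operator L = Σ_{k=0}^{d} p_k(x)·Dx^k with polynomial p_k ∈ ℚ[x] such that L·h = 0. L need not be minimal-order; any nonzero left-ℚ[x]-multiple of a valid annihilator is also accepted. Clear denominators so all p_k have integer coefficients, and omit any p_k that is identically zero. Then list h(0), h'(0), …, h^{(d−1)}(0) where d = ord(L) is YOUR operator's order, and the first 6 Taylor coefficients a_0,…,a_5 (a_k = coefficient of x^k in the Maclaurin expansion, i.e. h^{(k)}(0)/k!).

L = 36 + (2 + 6·x + 6·x^2 + 2·x^3)·Dx + (1 + 4·x + 6·x^2 + 4·x^3 + x^4)·Dx^2  (order 2).
h: a_k = 0, 24, -24, -120, 408, -2904/5, …
ICs: h(0) = 0, h′(0) = 24.

f: a_k = 0, 12, 0, -18, 0, 81/10, …
f∘r: x↦r, Dx↦Dx/r' in L_f ⇒ L₀.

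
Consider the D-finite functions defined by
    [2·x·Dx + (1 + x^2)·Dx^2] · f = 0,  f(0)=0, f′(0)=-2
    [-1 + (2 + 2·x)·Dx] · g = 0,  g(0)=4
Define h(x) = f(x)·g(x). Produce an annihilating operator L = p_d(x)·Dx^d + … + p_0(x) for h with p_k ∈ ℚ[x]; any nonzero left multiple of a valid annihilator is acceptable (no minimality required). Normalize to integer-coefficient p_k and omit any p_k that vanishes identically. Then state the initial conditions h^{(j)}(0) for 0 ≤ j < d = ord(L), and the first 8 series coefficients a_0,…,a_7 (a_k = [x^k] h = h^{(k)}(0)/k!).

L = (3 - 4·x - x^2) + (-4 + 4·x + 12·x^2 + 4·x^3)·Dx + (4 + 8·x + 8·x^2 + 8·x^3 + 4·x^4)·Dx^2  (order 2).
h: a_k = 0, -8, -4, 11/3, 5/6, -389/240, -409/480, 18853/13440, …
ICs: h(0) = 0, h′(0) = -8.

f: a_k = 0, -2, 0, 2/3, 0, -2/5, 0, 2/7, …
g: a_k = 4, 2, -1/2, 1/4, -5/32, 7/64, -21/256, 33/512, …
f·g: L₀ = L_f ⊗_s L_g, ord ≤ 2·1.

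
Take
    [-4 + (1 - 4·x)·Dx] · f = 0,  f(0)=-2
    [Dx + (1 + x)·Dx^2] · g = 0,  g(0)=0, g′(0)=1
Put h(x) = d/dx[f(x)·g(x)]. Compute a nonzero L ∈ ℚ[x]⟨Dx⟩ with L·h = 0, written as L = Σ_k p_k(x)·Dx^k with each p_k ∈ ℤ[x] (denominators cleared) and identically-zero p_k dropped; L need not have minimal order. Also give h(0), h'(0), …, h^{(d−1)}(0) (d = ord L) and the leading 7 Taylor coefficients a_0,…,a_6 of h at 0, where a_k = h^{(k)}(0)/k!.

L = 16 + (10 + 20·x)·Dx + (-1 + 3·x + 4·x^2)·Dx^2  (order 2).
h: a_k = -2, -14, -86, -1370/3, -6856/3, -54838/5, -767762/15, …
ICs: h(0) = -2, h′(0) = -14.

f: a_k = -2, -8, -32, -128, -512, -2048, -8192, …
g: a_k = 0, 1, -1/2, 1/3, -1/4, 1/5, -1/6, …
Sym-product of L_f,L_g gives L₀ (≤ ord 2).
Derive L from L₀ (diff closure).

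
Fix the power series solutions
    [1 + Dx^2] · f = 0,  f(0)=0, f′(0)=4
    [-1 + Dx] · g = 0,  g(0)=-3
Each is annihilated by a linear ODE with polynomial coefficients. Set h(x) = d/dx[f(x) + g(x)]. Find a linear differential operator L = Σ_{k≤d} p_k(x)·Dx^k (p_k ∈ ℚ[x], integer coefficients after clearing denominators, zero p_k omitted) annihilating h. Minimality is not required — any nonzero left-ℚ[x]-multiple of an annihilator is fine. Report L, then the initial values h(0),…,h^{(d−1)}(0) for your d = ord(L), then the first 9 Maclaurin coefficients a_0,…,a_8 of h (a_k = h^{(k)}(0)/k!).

L = 1 - Dx + Dx^2 - Dx^3  (order 3).
h: a_k = 1, -3, -7/2, -1/2, 1/24, -1/40, -7/720, -1/1680, 1/40320, …
ICs: h(0) = 1, h′(0) = -3, h′′(0) = -7.

f: a_k = 0, 4, 0, -2/3, 0, 1/30, 0, -1/1260, 0, …
g: a_k = -3, -3, -3/2, -1/2, -1/8, -1/40, -1/240, -1/1680, -1/13440, …
L₀ := lclm(L_f,L_g); ord L₀ ≤ 2+1.
Derive L from L₀ (diff closure).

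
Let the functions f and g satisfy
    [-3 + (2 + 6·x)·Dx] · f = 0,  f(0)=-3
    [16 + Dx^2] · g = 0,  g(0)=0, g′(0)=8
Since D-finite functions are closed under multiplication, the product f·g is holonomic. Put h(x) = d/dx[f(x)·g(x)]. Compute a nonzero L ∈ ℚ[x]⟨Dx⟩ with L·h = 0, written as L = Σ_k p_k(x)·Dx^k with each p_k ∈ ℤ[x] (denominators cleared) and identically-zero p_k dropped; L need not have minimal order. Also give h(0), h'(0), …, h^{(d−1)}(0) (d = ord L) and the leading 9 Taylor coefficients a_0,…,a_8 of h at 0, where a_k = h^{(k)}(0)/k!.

L = (9613 + 83712·x + 273024·x^2 + 442368·x^3 + 331776·x^4) + (-444 - 5940·x - 20736·x^2 - 20736·x^3)·Dx + (364 + 3720·x + 14796·x^2 + 27648·x^3 + 20736·x^4)·Dx^2  (order 2).
h: a_k = -24, -72, 273, 222, -3781/16, -61569/80, 3137023/1920, -855943/224, 4801378103/430080, …
ICs: h(0) = -24, h′(0) = -72.

f: a_k = -3, -9/2, 27/8, -81/16, 1215/128, -5103/256, 45927/1024, -216513/2048, 8444007/32768, …
g: a_k = 0, 8, 0, -64/3, 0, 256/15, 0, -2048/315, 0, …
Sym-product of L_f,L_g gives L₀ (≤ ord 2).
h=h₀': d/dx-closure on L₀ ⇒ L.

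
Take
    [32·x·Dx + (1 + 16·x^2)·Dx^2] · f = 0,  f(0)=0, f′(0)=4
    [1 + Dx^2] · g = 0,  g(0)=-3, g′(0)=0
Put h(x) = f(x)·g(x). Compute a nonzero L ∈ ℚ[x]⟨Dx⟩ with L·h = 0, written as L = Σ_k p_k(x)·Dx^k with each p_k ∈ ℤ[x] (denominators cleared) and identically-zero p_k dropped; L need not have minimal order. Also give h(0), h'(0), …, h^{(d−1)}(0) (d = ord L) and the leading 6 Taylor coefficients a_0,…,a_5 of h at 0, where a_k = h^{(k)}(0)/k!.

L = (1105 + 51776·x^2 + 22016·x^4 + 16384·x^6 + 65536·x^8) + (2112·x + 35840·x^3 + 49152·x^5 + 262144·x^7)·Dx + (1122 + 52352·x^2 + 27648·x^4 + 32768·x^6 + 131072·x^8)·Dx^2 + (2112·x + 35840·x^3 + 49152·x^5 + 262144·x^7)·Dx^3 + (17 + 576·x^2 + 5632·x^4 + 16384·x^6 + 65536·x^8)·Dx^4  (order 4).
h: a_k = 0, -12, 0, 70, 0, -6469/10, …
ICs: h(0) = 0, h′(0) = -12, h′′(0) = 0, h′′′(0) = 420.

f: a_k = 0, 4, 0, -64/3, 0, 1024/5, …
g: a_k = -3, 0, 3/2, 0, -1/8, 0, …
L₀ := L_f ⊗_s L_g (sym. prod.), ord ≤ 4.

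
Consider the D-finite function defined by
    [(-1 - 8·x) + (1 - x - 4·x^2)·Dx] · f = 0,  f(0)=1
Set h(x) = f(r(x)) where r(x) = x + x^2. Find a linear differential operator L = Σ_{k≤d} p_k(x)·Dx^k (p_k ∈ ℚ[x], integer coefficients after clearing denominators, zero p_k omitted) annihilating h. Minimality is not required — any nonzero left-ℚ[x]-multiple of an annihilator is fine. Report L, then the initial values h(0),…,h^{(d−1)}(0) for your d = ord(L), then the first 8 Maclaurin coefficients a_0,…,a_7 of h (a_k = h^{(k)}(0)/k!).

L = (1 + 10·x + 24·x^2 + 16·x^3) + (-1 + x + 5·x^2 + 8·x^3 + 4·x^4)·Dx  (order 1).
h: a_k = 1, 1, 6, 19, 61, 208, 689, 2293, …
ICs: h(0) = 1.

f: a_k = 1, 1, 5, 9, 29, 65, 181, 441, …
L₀ from L_f via x↦r, Dx↦r'^{-1}Dx.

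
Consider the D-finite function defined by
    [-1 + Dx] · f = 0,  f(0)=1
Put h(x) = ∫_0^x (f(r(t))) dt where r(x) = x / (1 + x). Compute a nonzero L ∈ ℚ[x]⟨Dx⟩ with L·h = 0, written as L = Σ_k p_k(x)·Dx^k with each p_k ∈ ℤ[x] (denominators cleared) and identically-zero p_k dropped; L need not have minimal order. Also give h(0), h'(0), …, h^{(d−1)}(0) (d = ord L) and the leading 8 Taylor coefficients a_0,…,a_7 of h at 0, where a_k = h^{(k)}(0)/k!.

L = -Dx + (1 + 2·x + x^2)·Dx^2  (order 2).
h: a_k = 0, 1, 1/2, -1/6, 1/24, 1/120, -19/720, 151/5040, …
ICs: h(0) = 0, h′(0) = 1.

f: a_k = 1, 1, 1/2, 1/6, 1/24, 1/120, 1/720, 1/5040, …
h₀=f(r): pull back L_f along r ⇒ L₀.
h=∫h₀ ⇒ L = L₀·Dx.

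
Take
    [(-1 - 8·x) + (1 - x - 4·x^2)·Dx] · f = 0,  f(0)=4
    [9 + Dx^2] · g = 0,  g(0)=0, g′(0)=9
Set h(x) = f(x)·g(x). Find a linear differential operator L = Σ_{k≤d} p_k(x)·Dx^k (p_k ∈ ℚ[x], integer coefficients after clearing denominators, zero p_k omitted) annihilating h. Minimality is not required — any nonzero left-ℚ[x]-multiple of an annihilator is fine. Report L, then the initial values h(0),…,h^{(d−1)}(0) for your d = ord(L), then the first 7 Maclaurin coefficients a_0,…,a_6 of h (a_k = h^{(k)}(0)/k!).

f: a_k = 4, 4, 20, 36, 116, 260, 724, …
g: a_k = 0, 9, 0, -27/2, 0, 243/40, 0, …
h₀=f·g: eliminate ⇒ L₀, order ≤ 1·2.
L = (-1 + 9·x + 36·x^2) + (2 + 16·x)·Dx + (-1 + x + 4·x^2)·Dx^2  (order 2).
h: a_k = 0, 36, 36, 126, 270, 7983/10, 18783/10, …
ICs: h(0) = 0, h′(0) = 36.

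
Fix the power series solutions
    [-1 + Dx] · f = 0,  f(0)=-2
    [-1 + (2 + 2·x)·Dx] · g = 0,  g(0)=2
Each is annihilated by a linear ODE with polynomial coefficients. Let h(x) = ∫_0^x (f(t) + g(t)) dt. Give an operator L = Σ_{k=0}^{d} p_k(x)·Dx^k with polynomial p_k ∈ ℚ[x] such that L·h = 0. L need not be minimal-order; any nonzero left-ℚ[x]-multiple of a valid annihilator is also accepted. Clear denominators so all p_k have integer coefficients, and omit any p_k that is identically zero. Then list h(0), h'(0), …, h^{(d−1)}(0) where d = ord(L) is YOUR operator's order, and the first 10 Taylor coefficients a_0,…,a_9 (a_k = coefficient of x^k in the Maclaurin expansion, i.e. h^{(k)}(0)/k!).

f: a_k = -2, -2, -1, -1/3, -1/12, -1/60, -1/360, -1/2520, -1/20160, -1/181440, …
g: a_k = 2, 1, -1/4, 1/8, -5/64, 7/128, -21/512, 33/1024, -429/16384, 715/32768, …
Weyl lclm of L_f,L_g ⇒ L₀ (ord ≤ 2).
Integrate: L := L₀·Dx.
L = (3 + 2·x)·Dx + (-5 - 8·x - 4·x^2)·Dx^2 + (2 + 6·x + 4·x^2)·Dx^3  (order 3).
h: a_k = 0, 0, -1/2, -5/12, -5/96, -31/960, 73/11520, -1009/161280, 10267/2580480, -135391/46448640, …
ICs: h(0) = 0, h′(0) = 0, h′′(0) = -1.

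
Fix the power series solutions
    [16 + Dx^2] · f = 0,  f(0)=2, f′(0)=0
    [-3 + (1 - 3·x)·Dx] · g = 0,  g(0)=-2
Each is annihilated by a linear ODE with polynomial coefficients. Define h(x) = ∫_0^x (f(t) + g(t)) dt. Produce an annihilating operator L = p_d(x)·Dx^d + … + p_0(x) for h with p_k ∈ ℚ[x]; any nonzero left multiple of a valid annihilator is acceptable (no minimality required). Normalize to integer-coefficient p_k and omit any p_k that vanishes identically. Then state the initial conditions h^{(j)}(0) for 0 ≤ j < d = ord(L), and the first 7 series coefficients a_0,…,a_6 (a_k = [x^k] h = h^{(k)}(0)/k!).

f: a_k = 2, 0, -16, 0, 64/3, 0, -512/45, …
g: a_k = -2, -6, -18, -54, -162, -486, -1458, …
L₀ := lclm(L_f,L_g); ord L₀ ≤ 2+1.
h=∫h₀ ⇒ L = L₀·Dx.
L = (-1680 + 2304·x - 3456·x^2)·Dx + (272 - 1584·x + 3456·x^2 - 3456·x^3)·Dx^2 + (-105 + 144·x - 216·x^2)·Dx^3 + (17 - 99·x + 216·x^2 - 216·x^3)·Dx^4  (order 4).
h: a_k = 0, 0, -3, -34/3, -27/2, -422/15, -81, …
ICs: h(0) = 0, h′(0) = 0, h′′(0) = -6, h′′′(0) = -68.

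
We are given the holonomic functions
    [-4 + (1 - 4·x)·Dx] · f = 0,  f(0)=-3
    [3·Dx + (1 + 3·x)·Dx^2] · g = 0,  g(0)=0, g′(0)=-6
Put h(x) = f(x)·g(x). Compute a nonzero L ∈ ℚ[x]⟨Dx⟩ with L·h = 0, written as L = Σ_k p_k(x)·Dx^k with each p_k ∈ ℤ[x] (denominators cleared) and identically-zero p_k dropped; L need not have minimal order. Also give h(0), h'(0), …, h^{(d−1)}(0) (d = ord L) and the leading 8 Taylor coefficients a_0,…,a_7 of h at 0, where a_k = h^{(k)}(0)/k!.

f: a_k = -3, -12, -48, -192, -768, -3072, -12288, -49152, …
g: a_k = 0, -6, 9, -18, 81/2, -486/5, 243, -4374/7, …
L₀ := L_f ⊗_s L_g (sym. prod.), ord ≤ 2.
L = 12 + (5 + 36·x)·Dx + (-1 + x + 12·x^2)·Dx^2  (order 2).
h: a_k = 0, 18, 45, 234, 1629/2, 17748/5, 67347/5, 1951326/35, …
ICs: h(0) = 0, h′(0) = 18.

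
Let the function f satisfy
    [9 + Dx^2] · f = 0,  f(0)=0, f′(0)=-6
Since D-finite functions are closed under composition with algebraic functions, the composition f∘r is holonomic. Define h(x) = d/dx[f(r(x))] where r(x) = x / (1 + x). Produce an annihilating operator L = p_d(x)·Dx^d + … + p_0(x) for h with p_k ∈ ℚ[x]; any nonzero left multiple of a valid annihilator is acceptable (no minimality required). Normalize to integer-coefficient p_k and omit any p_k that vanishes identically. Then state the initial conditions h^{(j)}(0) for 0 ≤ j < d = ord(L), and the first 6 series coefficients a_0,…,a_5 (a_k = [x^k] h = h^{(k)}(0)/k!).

L = (15 + 12·x + 6·x^2) + (6 + 18·x + 18·x^2 + 6·x^3)·Dx + (1 + 4·x + 6·x^2 + 4·x^3 + x^4)·Dx^2  (order 2).
h: a_k = -6, 12, 9, -84, 879/4, -765/2, …
ICs: h(0) = -6, h′(0) = 12.

f: a_k = 0, -6, 0, 9, 0, -81/20, …
h₀=f(r): pull back L_f along r ⇒ L₀.
h=h₀': d/dx-closure on L₀ ⇒ L.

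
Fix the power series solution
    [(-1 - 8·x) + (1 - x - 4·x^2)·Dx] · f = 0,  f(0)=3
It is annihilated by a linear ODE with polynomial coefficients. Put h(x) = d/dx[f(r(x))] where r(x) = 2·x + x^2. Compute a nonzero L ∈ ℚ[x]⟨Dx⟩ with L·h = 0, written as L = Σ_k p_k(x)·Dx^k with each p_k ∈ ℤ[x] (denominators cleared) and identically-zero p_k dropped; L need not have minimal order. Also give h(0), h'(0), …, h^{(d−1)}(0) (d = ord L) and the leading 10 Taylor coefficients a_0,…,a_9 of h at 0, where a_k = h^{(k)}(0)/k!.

L = (21 + 150·x + 987·x^2 + 2192·x^3 + 2148·x^4 + 960·x^5 + 160·x^6) + (-1 - 15·x + 27·x^2 + 345·x^3 + 700·x^4 + 588·x^5 + 224·x^6 + 32·x^7)·Dx  (order 1).
h: a_k = 6, 126, 828, 6924, 45930, 314802, 2029272, 13005048, 81501390, 505953510, …
ICs: h(0) = 6.

f: a_k = 3, 3, 15, 27, 87, 195, 543, 1323, 3495, 8787, …
f∘r: x↦r, Dx↦Dx/r' in L_f ⇒ L₀.
Differentiate: ansatz ord ≤ ord L₀ ⇒ L.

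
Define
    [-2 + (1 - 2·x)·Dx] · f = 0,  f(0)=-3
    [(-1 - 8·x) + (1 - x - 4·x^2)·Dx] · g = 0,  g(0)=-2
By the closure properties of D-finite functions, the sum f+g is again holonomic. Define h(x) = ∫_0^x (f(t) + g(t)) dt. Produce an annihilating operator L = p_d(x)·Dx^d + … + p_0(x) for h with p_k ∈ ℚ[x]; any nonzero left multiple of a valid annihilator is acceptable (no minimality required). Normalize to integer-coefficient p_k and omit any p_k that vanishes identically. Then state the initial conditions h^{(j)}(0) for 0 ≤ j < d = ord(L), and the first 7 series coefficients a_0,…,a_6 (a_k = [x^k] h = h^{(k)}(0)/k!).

f: a_k = -3, -6, -12, -24, -48, -96, -192, …
g: a_k = -2, -2, -10, -18, -58, -130, -362, …
Weyl lclm of L_f,L_g ⇒ L₀ (ord ≤ 2).
h=∫₀ˣh₀: take L = L₀·Dx.
L = (12 - 48·x + 192·x^2 - 128·x^3)·Dx + (-2 - 96·x^2 + 352·x^3 - 256·x^4)·Dx^2 + (-1 + 11·x - 30·x^2 + 80·x^4 - 64·x^5)·Dx^3  (order 3).
h: a_k = 0, -5, -4, -22/3, -21/2, -106/5, -113/3, …
ICs: h(0) = 0, h′(0) = -5, h′′(0) = -8.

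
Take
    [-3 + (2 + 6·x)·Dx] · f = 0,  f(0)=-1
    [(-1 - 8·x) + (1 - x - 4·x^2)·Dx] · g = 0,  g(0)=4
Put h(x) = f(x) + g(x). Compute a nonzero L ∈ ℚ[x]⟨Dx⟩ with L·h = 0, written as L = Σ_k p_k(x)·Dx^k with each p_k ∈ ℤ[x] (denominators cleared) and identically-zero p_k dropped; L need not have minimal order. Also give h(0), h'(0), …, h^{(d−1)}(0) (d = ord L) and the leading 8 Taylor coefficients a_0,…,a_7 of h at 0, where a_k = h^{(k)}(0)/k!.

f: a_k = -1, -3/2, 9/8, -27/16, 405/128, -1701/256, 15309/1024, -72171/2048, …
g: a_k = 4, 4, 20, 36, 116, 260, 724, 1764, …
Sum ⇒ L₀ = lclm(L_f,L_g) in ℚ(x)⟨Dx⟩.
L = (69 + 387·x + 900·x^2 + 1440·x^3) + (-49 - 318·x - 1257·x^2 - 3240·x^3 - 3600·x^4)·Dx + (-2 + 46·x + 234·x^2 - 86·x^3 - 1440·x^4 - 1440·x^5)·Dx^2  (order 2).
h: a_k = 3, 5/2, 169/8, 549/16, 15253/128, 64859/256, 756685/1024, 3540501/2048, …
ICs: h(0) = 3, h′(0) = 5/2.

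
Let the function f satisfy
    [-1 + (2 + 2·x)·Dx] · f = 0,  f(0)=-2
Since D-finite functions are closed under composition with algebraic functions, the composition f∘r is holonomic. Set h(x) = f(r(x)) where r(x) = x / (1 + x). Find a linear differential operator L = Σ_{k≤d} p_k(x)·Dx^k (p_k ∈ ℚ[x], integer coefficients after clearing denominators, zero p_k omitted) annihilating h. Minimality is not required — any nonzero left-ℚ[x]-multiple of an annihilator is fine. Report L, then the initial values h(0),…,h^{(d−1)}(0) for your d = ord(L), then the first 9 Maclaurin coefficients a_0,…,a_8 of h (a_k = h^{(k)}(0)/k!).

f: a_k = -2, -1, 1/4, -1/8, 5/64, -7/128, 21/512, -33/1024, 429/16384, …
Substitute x→r, Dx→(1/r')Dx; clear ⇒ L₀.
L = -1 + (2 + 6·x + 4·x^2)·Dx  (order 1).
h: a_k = -2, -1, 5/4, -13/8, 141/64, -399/128, 2353/512, -7205/1024, 182461/16384, …
ICs: h(0) = -2.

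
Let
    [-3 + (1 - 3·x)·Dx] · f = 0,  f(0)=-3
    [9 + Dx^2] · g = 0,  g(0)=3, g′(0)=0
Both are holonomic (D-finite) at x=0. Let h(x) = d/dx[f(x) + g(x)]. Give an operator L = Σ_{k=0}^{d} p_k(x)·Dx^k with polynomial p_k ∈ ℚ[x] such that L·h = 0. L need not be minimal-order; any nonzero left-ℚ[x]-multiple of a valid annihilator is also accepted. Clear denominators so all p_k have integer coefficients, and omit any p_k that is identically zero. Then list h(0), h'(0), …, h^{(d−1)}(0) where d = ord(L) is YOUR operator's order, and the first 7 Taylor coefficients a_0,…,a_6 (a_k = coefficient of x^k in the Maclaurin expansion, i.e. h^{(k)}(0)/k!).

L = (702 - 324·x + 486·x^2) + (-63 + 243·x - 243·x^2 + 243·x^3)·Dx + (78 - 36·x + 54·x^2)·Dx^2 + (-7 + 27·x - 27·x^2 + 27·x^3)·Dx^3  (order 3).
h: a_k = -9, -81, -243, -1863/2, -3645, -525609/40, -45927, …
ICs: h(0) = -9, h′(0) = -81, h′′(0) = -486.

f: a_k = -3, -9, -27, -81, -243, -729, -2187, …
g: a_k = 3, 0, -27/2, 0, 81/8, 0, -243/80, …
L₀ := lclm(L_f,L_g); ord L₀ ≤ 1+2.
h=h₀': d/dx-closure on L₀ ⇒ L.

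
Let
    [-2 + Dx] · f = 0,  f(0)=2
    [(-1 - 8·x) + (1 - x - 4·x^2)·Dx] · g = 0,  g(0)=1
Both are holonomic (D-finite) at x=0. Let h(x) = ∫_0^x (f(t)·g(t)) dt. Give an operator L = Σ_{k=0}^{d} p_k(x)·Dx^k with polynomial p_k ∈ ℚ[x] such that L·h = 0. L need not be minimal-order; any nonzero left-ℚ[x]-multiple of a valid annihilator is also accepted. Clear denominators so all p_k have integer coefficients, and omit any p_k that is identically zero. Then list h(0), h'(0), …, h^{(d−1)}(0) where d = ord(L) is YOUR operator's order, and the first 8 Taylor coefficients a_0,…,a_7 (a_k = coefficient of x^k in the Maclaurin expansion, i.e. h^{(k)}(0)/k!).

L = (3 + 6·x - 8·x^2)·Dx + (-1 + x + 4·x^2)·Dx^2  (order 2).
h: a_k = 0, 2, 3, 6, 67/6, 118/5, 743/15, 4946/45, …
ICs: h(0) = 0, h′(0) = 2.

f: a_k = 2, 4, 4, 8/3, 4/3, 8/15, 8/45, 16/315, …
g: a_k = 1, 1, 5, 9, 29, 65, 181, 441, …
L₀ := L_f ⊗_s L_g (sym. prod.), ord ≤ 1.
Integrate: L := L₀·Dx.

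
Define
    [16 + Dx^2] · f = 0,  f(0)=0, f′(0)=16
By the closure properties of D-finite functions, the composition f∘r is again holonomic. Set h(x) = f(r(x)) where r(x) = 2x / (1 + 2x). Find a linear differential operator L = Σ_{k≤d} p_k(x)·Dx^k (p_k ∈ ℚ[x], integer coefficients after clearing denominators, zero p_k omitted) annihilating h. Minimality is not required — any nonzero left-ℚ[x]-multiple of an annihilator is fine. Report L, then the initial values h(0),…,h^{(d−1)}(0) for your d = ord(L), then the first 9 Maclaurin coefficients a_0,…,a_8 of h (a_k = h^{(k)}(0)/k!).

L = 64 + (4 + 24·x + 48·x^2 + 32·x^3)·Dx + (1 + 8·x + 24·x^2 + 32·x^3 + 16·x^4)·Dx^2  (order 2).
h: a_k = 0, 32, -64, -640/3, 1792, -98816/15, 15360, -5040128/315, -2576384/45, …
ICs: h(0) = 0, h′(0) = 32.

f: a_k = 0, 16, 0, -128/3, 0, 512/15, 0, -4096/315, 0, …
h₀=f(r): pull back L_f along r ⇒ L₀.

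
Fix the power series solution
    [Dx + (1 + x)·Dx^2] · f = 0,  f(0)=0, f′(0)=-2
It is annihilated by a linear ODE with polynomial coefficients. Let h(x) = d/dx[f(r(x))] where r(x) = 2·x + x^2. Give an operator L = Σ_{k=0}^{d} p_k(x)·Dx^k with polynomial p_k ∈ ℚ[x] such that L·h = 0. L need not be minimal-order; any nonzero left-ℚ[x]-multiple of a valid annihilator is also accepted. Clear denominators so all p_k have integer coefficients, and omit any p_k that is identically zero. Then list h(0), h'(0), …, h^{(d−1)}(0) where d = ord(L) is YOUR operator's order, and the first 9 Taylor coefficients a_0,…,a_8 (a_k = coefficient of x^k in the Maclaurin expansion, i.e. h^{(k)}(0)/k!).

f: a_k = 0, -2, 1, -2/3, 1/2, -2/5, 1/3, -2/7, 1/4, …
h₀=f(r): pull back L_f along r ⇒ L₀.
Differentiate: ansatz ord ≤ ord L₀ ⇒ L.
L = 1 + (1 + x)·Dx  (order 1).
h: a_k = -4, 4, -4, 4, -4, 4, -4, 4, -4, …
ICs: h(0) = -4.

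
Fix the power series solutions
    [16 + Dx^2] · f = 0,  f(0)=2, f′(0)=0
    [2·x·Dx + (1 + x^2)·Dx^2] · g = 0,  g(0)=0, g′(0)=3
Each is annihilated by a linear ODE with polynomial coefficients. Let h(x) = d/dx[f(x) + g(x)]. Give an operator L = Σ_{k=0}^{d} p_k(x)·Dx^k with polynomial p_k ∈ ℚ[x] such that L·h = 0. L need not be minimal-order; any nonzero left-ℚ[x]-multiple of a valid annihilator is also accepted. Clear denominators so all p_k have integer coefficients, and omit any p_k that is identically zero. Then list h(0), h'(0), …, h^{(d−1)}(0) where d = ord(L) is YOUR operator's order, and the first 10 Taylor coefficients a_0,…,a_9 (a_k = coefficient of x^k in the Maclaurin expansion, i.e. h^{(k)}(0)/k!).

f: a_k = 2, 0, -16, 0, 64/3, 0, -512/45, 0, 1024/315, 0, …
g: a_k = 0, 3, 0, -1, 0, 3/5, 0, -3/7, 0, 1/3, …
L₀ := lclm(L_f,L_g); ord L₀ ≤ 2+2.
Derive L from L₀ (diff closure).
L = (64·x + 704·x^3 + 256·x^5) + (112 + 416·x^2 + 432·x^4 + 128·x^6)·Dx + (4·x + 44·x^3 + 16·x^5)·Dx^2 + (7 + 26·x^2 + 27·x^4 + 8·x^6)·Dx^3  (order 3).
h: a_k = 3, -32, -3, 256/3, 3, -1024/15, -3, 8192/315, 3, -16384/2835, …
ICs: h(0) = 3, h′(0) = -32, h′′(0) = -6.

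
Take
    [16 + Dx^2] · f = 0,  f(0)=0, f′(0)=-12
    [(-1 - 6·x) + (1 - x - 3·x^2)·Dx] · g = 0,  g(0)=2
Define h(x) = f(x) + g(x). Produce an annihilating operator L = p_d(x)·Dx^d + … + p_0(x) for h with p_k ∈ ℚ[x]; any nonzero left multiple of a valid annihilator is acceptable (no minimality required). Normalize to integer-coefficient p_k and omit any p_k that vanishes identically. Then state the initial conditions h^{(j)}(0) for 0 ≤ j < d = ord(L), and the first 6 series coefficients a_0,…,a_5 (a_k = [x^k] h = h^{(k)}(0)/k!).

L = (-464 - 2816·x - 416·x^2 - 2112·x^3 - 5760·x^4 - 6912·x^5) + (192 - 304·x - 672·x^2 + 1312·x^3 + 1008·x^4 - 3456·x^5 - 3456·x^6)·Dx + (-29 - 176·x - 26·x^2 - 132·x^3 - 360·x^4 - 432·x^5)·Dx^2 + (12 - 19·x - 42·x^2 + 82·x^3 + 63·x^4 - 216·x^5 - 216·x^6)·Dx^3  (order 3).
h: a_k = 2, -10, 8, 46, 38, 272/5, …
ICs: h(0) = 2, h′(0) = -10, h′′(0) = 16.

f: a_k = 0, -12, 0, 32, 0, -128/5, …
g: a_k = 2, 2, 8, 14, 38, 80, …
f+g: L₀ = lclm(L_f,L_g), ord ≤ 2+1.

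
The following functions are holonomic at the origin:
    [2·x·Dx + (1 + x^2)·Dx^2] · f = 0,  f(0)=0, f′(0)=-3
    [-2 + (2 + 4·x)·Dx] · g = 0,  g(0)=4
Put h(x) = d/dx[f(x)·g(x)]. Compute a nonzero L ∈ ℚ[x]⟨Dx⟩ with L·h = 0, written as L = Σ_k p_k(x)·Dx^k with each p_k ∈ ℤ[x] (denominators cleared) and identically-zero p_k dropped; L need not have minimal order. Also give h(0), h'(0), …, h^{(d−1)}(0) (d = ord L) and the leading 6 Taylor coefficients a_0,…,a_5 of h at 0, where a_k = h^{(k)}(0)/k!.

f: a_k = 0, -3, 0, 1, 0, -3/5, …
g: a_k = 4, 4, -2, 2, -5/2, 7/2, …
f·g: L₀ = L_f ⊗_s L_g, ord ≤ 2·1.
Differentiate: ansatz ord ≤ ord L₀ ⇒ L.
L = (-1 + 20·x + 20·x^2 - 12·x^3 - 3·x^4) + (8 + 30·x + 54·x^2 + 34·x^3 - 42·x^4 - 12·x^5)·Dx + (3 + 10·x + 6·x^2 - 2·x^3 - x^4 - 12·x^5 - 4·x^6)·Dx^2  (order 2).
h: a_k = -12, -24, 30, -8, 31/2, -327/5, …
ICs: h(0) = -12, h′(0) = -24.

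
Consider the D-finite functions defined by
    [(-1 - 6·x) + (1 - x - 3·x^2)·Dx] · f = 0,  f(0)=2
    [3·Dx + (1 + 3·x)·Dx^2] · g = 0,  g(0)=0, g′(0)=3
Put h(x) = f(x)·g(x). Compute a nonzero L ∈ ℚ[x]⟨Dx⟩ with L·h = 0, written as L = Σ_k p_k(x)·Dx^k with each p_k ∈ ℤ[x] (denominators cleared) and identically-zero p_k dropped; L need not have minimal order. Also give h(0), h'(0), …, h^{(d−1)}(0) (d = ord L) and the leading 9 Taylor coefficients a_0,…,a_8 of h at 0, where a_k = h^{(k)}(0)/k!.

f: a_k = 2, 2, 8, 14, 38, 80, 194, 434, 1016, …
g: a_k = 0, 3, -9/2, 9, -81/4, 243/5, -243/2, 2187/7, -6561/8, …
L₀ := L_f ⊗_s L_g (sym. prod.), ord ≤ 2.
L = (9 + 36·x) + (-1 + 21·x + 45·x^2)·Dx + (-1 - 2·x + 6·x^2 + 9·x^3)·Dx^2  (order 2).
h: a_k = 0, 6, -3, 33, -33/2, 1797/10, -564/5, 73581/70, -129849/140, …
ICs: h(0) = 0, h′(0) = 6.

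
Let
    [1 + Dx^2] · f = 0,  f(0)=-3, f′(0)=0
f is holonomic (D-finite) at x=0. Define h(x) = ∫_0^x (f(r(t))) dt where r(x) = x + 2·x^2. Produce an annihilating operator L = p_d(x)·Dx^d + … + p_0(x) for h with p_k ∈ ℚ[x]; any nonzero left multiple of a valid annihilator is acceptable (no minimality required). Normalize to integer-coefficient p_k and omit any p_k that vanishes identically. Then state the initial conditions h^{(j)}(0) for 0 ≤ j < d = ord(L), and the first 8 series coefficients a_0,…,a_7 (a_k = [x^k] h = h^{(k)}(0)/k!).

L = (1 + 12·x + 48·x^2 + 64·x^3)·Dx - 4·Dx^2 + (1 + 4·x)·Dx^3  (order 3).
h: a_k = 0, -3, 0, 1/2, 3/2, 47/40, -1/6, -719/1680, …
ICs: h(0) = 0, h′(0) = -3, h′′(0) = 0.

f: a_k = -3, 0, 3/2, 0, -1/8, 0, 1/240, 0, …
f∘r: x↦r, Dx↦Dx/r' in L_f ⇒ L₀.
h=∫₀ˣh₀: take L = L₀·Dx.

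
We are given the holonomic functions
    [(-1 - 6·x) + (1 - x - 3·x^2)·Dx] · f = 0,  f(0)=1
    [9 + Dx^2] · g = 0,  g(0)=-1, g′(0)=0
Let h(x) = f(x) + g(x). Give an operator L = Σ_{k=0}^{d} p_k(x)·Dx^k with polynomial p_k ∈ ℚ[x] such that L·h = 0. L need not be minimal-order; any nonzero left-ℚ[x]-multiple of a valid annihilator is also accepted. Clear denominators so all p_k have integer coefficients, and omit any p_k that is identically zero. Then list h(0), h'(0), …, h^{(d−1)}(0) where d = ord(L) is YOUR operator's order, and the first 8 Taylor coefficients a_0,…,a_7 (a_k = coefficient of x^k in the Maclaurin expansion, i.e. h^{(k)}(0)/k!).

f: a_k = 1, 1, 4, 7, 19, 40, 97, 217, …
g: a_k = -1, 0, 9/2, 0, -27/8, 0, 81/80, 0, …
h₀=f+g: left-lcm gives L₀, ord ≤ 3.
L = (459 + 2916·x + 1539·x^2 + 3888·x^3 + 3645·x^4 + 4374·x^5) + (-153 + 153·x + 378·x^2 - 405·x^3 + 2187·x^5 + 2187·x^6)·Dx + (51 + 324·x + 171·x^2 + 432·x^3 + 405·x^4 + 486·x^5)·Dx^2 + (-17 + 17·x + 42·x^2 - 45·x^3 + 243·x^5 + 243·x^6)·Dx^3  (order 3).
h: a_k = 0, 1, 17/2, 7, 125/8, 40, 7841/80, 217, …
ICs: h(0) = 0, h′(0) = 1, h′′(0) = 17.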